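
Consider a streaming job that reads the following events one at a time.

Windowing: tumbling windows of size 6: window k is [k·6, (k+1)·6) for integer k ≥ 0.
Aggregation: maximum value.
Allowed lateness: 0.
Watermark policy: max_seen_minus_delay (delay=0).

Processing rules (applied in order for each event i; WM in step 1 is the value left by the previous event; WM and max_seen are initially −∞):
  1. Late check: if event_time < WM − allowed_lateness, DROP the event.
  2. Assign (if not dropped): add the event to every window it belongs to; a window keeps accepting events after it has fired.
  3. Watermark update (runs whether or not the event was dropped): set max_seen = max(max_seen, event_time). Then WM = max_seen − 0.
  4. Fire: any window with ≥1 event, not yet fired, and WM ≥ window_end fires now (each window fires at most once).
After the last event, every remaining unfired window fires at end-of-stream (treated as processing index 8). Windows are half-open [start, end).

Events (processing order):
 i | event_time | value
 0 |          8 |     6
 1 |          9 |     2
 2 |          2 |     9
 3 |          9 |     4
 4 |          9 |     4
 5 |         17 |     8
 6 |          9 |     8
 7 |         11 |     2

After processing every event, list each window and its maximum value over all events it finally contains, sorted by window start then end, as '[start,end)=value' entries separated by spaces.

[6,12)=6 [12,18)=8

i=0 t=8 v=6: → [6,12); WM=8
i=1 t=9 v=2: → [6,12); WM=9
i=2 t=2 v=9: DROP (t<9-0); WM=9
i=3 t=9 v=4: → [6,12); WM=9
i=4 t=9 v=4: → [6,12); WM=9
i=5 t=17 v=8: → [12,18); WM=17; [6,12) fires=6
i=6 t=9 v=8: DROP (t<17-0); WM=17
i=7 t=11 v=2: DROP (t<17-0); WM=17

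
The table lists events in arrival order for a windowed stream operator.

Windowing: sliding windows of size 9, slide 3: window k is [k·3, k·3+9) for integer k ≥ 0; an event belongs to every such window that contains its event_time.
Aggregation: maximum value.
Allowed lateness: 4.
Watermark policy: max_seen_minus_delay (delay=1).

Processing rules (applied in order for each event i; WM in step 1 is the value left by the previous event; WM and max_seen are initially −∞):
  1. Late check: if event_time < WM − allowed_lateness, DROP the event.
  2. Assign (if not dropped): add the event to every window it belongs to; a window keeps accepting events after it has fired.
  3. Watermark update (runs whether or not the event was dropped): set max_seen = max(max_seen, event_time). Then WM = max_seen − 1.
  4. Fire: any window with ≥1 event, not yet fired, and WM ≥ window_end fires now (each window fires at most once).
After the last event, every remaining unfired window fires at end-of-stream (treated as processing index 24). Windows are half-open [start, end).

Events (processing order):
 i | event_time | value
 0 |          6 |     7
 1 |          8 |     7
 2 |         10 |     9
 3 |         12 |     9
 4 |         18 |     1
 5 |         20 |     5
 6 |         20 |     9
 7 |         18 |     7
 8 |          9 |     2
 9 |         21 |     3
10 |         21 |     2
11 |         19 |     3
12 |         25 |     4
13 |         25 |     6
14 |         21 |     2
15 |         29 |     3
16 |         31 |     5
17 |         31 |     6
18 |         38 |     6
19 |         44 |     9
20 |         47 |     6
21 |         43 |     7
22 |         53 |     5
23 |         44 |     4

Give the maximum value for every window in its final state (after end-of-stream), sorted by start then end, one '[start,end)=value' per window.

i=0 t=6 v=7: → [6,15),[3,12),[0,9); WM=5
i=1 t=8 v=7: → [6,15),[3,12),[0,9); WM=7
i=2 t=10 v=9: → [9,18),[6,15),[3,12); WM=9; [0,9) fires=7
i=3 t=12 v=9: → [12,21),[9,18),[6,15); WM=11
i=4 t=18 v=1: → [18,27),[15,24),[12,21); WM=17; [3,12) fires=9 [6,15) fires=9
i=5 t=20 v=5: → [18,27),[15,24),[12,21); WM=19; [9,18) fires=9
i=6 t=20 v=9: → [18,27),[15,24),[12,21); WM=19
i=7 t=18 v=7: → [18,27),[15,24),[12,21); WM=19
i=8 t=9 v=2: DROP (t<19-4); WM=19
i=9 t=21 v=3: → [21,30),[18,27),[15,24); WM=20
i=10 t=21 v=2: → [21,30),[18,27),[15,24); WM=20
i=11 t=19 v=3: → [18,27),[15,24),[12,21); WM=20
i=12 t=25 v=4: → [24,33),[21,30),[18,27); WM=24; [12,21) fires=9 [15,24) fires=9
i=13 t=25 v=6: → [24,33),[21,30),[18,27); WM=24
i=14 t=21 v=2: → [21,30),[18,27),[15,24); WM=24
i=15 t=29 v=3: → [27,36),[24,33),[21,30); WM=28; [18,27) fires=9
i=16 t=31 v=5: → [30,39),[27,36),[24,33); WM=30; [21,30) fires=6
i=17 t=31 v=6: → [30,39),[27,36),[24,33); WM=30
i=18 t=38 v=6: → [36,45),[33,42),[30,39); WM=37; [24,33) fires=6 [27,36) fires=6
i=19 t=44 v=9: → [42,51),[39,48),[36,45); WM=43; [30,39) fires=6 [33,42) fires=6
i=20 t=47 v=6: → [45,54),[42,51),[39,48); WM=46; [36,45) fires=9
i=21 t=43 v=7: → [42,51),[39,48),[36,45); WM=46
i=22 t=53 v=5: → [51,60),[48,57),[45,54); WM=52; [39,48) fires=9 [42,51) fires=9
i=23 t=44 v=4: DROP (t<52-4); WM=52

[0,9)=7 [3,12)=9 [6,15)=9 [9,18)=9 [12,21)=9 [15,24)=9 [18,27)=9 [21,30)=6 [24,33)=6 [27,36)=6 [30,39)=6 [33,42)=6 [36,45)=9 [39,48)=9 [42,51)=9 [45,54)=6 [48,57)=5 [51,60)=5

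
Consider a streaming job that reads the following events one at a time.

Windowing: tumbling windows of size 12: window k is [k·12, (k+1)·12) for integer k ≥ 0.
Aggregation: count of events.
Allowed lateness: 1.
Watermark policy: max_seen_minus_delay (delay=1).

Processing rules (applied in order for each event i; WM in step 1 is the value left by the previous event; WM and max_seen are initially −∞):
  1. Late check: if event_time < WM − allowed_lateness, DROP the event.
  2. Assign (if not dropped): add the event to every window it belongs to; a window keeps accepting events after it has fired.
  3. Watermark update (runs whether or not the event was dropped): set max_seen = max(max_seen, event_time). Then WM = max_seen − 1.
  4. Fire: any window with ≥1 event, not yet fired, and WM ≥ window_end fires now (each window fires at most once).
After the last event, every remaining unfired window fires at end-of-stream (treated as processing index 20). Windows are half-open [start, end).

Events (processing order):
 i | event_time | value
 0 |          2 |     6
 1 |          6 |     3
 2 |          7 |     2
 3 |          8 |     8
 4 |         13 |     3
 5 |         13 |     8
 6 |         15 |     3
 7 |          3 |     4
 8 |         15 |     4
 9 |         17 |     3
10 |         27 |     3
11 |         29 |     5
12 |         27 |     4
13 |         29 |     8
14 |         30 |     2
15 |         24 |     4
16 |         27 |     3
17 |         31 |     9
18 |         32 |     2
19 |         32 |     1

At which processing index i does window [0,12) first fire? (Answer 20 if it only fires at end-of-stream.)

4

i=0 t=2 v=6: → [0,12); WM=1
i=1 t=6 v=3: → [0,12); WM=5
i=2 t=7 v=2: → [0,12); WM=6
i=3 t=8 v=8: → [0,12); WM=7
i=4 t=13 v=3: → [12,24); WM=12; [0,12) fires=4
i=5 t=13 v=8: → [12,24); WM=12
i=6 t=15 v=3: → [12,24); WM=14
i=7 t=3 v=4: DROP (t<14-1); WM=14
i=8 t=15 v=4: → [12,24); WM=14
i=9 t=17 v=3: → [12,24); WM=16
i=10 t=27 v=3: → [24,36); WM=26; [12,24) fires=5
i=11 t=29 v=5: → [24,36); WM=28
i=12 t=27 v=4: → [24,36); WM=28
i=13 t=29 v=8: → [24,36); WM=28
i=14 t=30 v=2: → [24,36); WM=29
i=15 t=24 v=4: DROP (t<29-1); WM=29
i=16 t=27 v=3: DROP (t<29-1); WM=29
i=17 t=31 v=9: → [24,36); WM=30
i=18 t=32 v=2: → [24,36); WM=31
i=19 t=32 v=1: → [24,36); WM=31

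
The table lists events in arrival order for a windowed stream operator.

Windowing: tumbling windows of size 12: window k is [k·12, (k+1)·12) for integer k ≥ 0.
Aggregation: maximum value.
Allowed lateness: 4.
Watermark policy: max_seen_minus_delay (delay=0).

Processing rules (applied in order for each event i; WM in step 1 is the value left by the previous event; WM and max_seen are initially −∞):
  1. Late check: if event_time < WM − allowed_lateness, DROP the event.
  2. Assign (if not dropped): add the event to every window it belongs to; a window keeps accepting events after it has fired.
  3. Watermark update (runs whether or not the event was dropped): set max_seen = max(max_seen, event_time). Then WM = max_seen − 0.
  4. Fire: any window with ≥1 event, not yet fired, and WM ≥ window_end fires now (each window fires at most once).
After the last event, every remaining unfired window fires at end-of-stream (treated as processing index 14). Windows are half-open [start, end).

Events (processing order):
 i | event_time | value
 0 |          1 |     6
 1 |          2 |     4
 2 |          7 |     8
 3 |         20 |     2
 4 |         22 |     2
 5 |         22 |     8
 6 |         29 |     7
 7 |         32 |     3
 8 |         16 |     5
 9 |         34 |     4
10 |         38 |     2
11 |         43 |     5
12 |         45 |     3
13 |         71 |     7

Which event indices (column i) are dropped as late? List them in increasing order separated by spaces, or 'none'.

i=0 t=1 v=6: → [0,12); WM=1
i=1 t=2 v=4: → [0,12); WM=2
i=2 t=7 v=8: → [0,12); WM=7
i=3 t=20 v=2: → [12,24); WM=20; [0,12) fires=8
i=4 t=22 v=2: → [12,24); WM=22
i=5 t=22 v=8: → [12,24); WM=22
i=6 t=29 v=7: → [24,36); WM=29; [12,24) fires=8
i=7 t=32 v=3: → [24,36); WM=32
i=8 t=16 v=5: DROP (t<32-4); WM=32
i=9 t=34 v=4: → [24,36); WM=34
i=10 t=38 v=2: → [36,48); WM=38; [24,36) fires=7
i=11 t=43 v=5: → [36,48); WM=43
i=12 t=45 v=3: → [36,48); WM=45
i=13 t=71 v=7: → [60,72); WM=71; [36,48) fires=5

8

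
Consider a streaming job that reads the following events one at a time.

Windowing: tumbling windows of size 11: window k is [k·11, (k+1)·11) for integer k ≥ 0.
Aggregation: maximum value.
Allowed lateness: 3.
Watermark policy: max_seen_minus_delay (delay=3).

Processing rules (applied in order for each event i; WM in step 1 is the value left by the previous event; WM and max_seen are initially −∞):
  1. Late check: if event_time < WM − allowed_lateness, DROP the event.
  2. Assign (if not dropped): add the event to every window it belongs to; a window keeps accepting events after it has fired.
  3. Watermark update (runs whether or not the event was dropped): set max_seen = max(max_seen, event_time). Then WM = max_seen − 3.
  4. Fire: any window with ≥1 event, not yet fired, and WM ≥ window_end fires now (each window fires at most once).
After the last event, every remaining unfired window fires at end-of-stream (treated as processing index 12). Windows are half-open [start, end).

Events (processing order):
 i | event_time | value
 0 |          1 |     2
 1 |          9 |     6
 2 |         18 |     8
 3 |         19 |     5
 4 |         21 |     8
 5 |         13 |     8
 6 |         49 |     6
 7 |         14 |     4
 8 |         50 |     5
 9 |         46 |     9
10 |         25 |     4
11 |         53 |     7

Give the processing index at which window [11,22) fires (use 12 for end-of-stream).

6

i=0 t=1 v=2: → [0,11); WM=-2
i=1 t=9 v=6: → [0,11); WM=6
i=2 t=18 v=8: → [11,22); WM=15; [0,11) fires=6
i=3 t=19 v=5: → [11,22); WM=16
i=4 t=21 v=8: → [11,22); WM=18
i=5 t=13 v=8: DROP (t<18-3); WM=18
i=6 t=49 v=6: → [44,55); WM=46; [11,22) fires=8
i=7 t=14 v=4: DROP (t<46-3); WM=46
i=8 t=50 v=5: → [44,55); WM=47
i=9 t=46 v=9: → [44,55); WM=47
i=10 t=25 v=4: DROP (t<47-3); WM=47
i=11 t=53 v=7: → [44,55); WM=50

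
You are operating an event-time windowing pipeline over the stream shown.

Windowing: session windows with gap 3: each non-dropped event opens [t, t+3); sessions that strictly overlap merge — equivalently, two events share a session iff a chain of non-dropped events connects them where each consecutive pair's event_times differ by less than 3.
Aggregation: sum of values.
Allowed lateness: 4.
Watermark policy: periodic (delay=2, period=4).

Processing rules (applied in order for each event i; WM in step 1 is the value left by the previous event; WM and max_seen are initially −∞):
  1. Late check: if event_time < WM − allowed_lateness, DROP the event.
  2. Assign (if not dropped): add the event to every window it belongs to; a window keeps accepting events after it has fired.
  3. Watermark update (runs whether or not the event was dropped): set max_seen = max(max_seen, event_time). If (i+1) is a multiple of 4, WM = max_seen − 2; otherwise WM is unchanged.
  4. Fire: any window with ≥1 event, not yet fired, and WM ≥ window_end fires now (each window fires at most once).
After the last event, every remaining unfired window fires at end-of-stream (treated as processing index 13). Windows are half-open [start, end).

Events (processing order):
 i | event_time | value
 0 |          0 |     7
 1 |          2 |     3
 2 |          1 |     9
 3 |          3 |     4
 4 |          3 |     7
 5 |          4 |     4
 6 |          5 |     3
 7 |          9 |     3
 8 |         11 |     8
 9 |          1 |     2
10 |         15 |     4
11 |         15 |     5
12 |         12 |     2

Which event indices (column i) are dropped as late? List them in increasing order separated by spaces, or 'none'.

9

i=0 t=0 v=7: → [0,3); WM=−∞
i=1 t=2 v=3: → [0,5); WM=−∞
i=2 t=1 v=9: → [0,5); WM=−∞
i=3 t=3 v=4: → [0,6); WM=1
i=4 t=3 v=7: → [0,6); WM=1
i=5 t=4 v=4: → [0,7); WM=1
i=6 t=5 v=3: → [0,8); WM=1
i=7 t=9 v=3: → [9,12); WM=7
i=8 t=11 v=8: → [9,14); WM=7
i=9 t=1 v=2: DROP (t<7-4); WM=7
i=10 t=15 v=4: → [15,18); WM=7
i=11 t=15 v=5: → [15,18); WM=13
i=12 t=12 v=2: → [9,15); WM=13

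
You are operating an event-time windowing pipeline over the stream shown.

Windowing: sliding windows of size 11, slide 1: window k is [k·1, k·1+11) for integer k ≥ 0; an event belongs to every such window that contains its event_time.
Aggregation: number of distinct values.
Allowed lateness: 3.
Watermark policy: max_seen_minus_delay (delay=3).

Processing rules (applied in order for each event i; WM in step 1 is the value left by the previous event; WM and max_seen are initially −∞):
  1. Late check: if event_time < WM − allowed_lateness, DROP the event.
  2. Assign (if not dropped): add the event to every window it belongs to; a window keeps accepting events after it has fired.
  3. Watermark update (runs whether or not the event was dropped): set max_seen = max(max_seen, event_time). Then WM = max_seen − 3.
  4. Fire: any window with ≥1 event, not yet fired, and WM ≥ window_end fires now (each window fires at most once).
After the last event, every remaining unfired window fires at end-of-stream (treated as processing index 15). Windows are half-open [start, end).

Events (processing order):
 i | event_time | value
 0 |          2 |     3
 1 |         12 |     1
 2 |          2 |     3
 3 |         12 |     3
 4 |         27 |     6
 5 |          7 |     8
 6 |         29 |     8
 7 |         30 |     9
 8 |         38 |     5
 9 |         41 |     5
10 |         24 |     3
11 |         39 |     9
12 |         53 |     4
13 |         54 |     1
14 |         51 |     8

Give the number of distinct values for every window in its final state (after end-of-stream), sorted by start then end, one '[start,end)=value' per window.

[0,11)=1 [1,12)=1 [2,13)=2 [3,14)=2 [4,15)=2 [5,16)=2 [6,17)=2 [7,18)=2 [8,19)=2 [9,20)=2 [10,21)=2 [11,22)=2 [12,23)=2 [17,28)=1 [18,29)=1 [19,30)=2 [20,31)=3 [21,32)=3 [22,33)=3 [23,34)=3 [24,35)=3 [25,36)=3 [26,37)=3 [27,38)=3 [28,39)=3 [29,40)=3 [30,41)=2 [31,42)=2 [32,43)=2 [33,44)=2 [34,45)=2 [35,46)=2 [36,47)=2 [37,48)=2 [38,49)=2 [39,50)=2 [40,51)=1 [41,52)=2 [42,53)=1 [43,54)=2 [44,55)=3 [45,56)=3 [46,57)=3 [47,58)=3 [48,59)=3 [49,60)=3 [50,61)=3 [51,62)=3 [52,63)=2 [53,64)=2 [54,65)=1

i=0 t=2 v=3: → [2,13),[1,12),[0,11); WM=-1
i=1 t=12 v=1: → [12,23),[11,22),[10,21),[9,20),[8,19),[7,18),[6,17),[5,16),[4,15),[3,14),[2,13); WM=9
i=2 t=2 v=3: DROP (t<9-3); WM=9
i=3 t=12 v=3: → [12,23),[11,22),[10,21),[9,20),[8,19),[7,18),[6,17),[5,16),[4,15),[3,14),[2,13); WM=9
i=4 t=27 v=6: → [27,38),[26,37),[25,36),[24,35),[23,34),[22,33),[21,32),[20,31),[19,30),[18,29),[17,28); WM=24; [0,11) fires=1 [1,12) fires=1 [2,13) fires=2 [3,14) fires=2 [4,15) fires=2 [5,16) fires=2 [6,17) fires=2 [7,18) fires=2 [8,19) fires=2 [9,20) fires=2 [10,21) fires=2 [11,22) fires=2 [12,23) fires=2
i=5 t=7 v=8: DROP (t<24-3); WM=24
i=6 t=29 v=8: → [29,40),[28,39),[27,38),[26,37),[25,36),[24,35),[23,34),[22,33),[21,32),[20,31),[19,30); WM=26
i=7 t=30 v=9: → [30,41),[29,40),[28,39),[27,38),[26,37),[25,36),[24,35),[23,34),[22,33),[21,32),[20,31); WM=27
i=8 t=38 v=5: → [38,49),[37,48),[36,47),[35,46),[34,45),[33,44),[32,43),[31,42),[30,41),[29,40),[28,39); WM=35; [17,28) fires=1 [18,29) fires=1 [19,30) fires=2 [20,31) fires=3 [21,32) fires=3 [22,33) fires=3 [23,34) fires=3 [24,35) fires=3
i=9 t=41 v=5: → [41,52),[40,51),[39,50),[38,49),[37,48),[36,47),[35,46),[34,45),[33,44),[32,43),[31,42); WM=38; [25,36) fires=3 [26,37) fires=3 [27,38) fires=3
i=10 t=24 v=3: DROP (t<38-3); WM=38
i=11 t=39 v=9: → [39,50),[38,49),[37,48),[36,47),[35,46),[34,45),[33,44),[32,43),[31,42),[30,41),[29,40); WM=38
i=12 t=53 v=4: → [53,64),[52,63),[51,62),[50,61),[49,60),[48,59),[47,58),[46,57),[45,56),[44,55),[43,54); WM=50; [28,39) fires=3 [29,40) fires=3 [30,41) fires=2 [31,42) fires=2 [32,43) fires=2 [33,44) fires=2 [34,45) fires=2 [35,46) fires=2 [36,47) fires=2 [37,48) fires=2 [38,49) fires=2 [39,50) fires=2
i=13 t=54 v=1: → [54,65),[53,64),[52,63),[51,62),[50,61),[49,60),[48,59),[47,58),[46,57),[45,56),[44,55); WM=51; [40,51) fires=1
i=14 t=51 v=8: → [51,62),[50,61),[49,60),[48,59),[47,58),[46,57),[45,56),[44,55),[43,54),[42,53),[41,52); WM=51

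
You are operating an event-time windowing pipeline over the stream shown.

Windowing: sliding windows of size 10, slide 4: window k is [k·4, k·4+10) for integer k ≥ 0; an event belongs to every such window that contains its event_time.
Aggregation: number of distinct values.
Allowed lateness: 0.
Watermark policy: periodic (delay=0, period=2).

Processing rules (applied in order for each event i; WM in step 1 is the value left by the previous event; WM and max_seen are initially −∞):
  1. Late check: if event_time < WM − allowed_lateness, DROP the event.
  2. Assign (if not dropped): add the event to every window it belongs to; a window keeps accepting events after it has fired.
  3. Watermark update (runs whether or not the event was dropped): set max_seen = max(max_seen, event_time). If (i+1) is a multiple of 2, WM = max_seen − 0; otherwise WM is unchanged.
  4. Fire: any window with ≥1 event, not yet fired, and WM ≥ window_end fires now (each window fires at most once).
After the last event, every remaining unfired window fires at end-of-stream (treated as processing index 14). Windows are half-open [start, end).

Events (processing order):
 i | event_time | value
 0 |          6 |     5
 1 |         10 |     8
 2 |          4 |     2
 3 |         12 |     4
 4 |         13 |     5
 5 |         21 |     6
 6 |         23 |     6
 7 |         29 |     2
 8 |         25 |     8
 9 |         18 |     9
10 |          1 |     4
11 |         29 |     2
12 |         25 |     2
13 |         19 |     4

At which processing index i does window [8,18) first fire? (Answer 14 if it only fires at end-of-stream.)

5

i=0 t=6 v=5: → [4,14),[0,10); WM=−∞
i=1 t=10 v=8: → [8,18),[4,14); WM=10; [0,10) fires=1
i=2 t=4 v=2: DROP (t<10-0); WM=10
i=3 t=12 v=4: → [12,22),[8,18),[4,14); WM=12
i=4 t=13 v=5: → [12,22),[8,18),[4,14); WM=12
i=5 t=21 v=6: → [20,30),[16,26),[12,22); WM=21; [4,14) fires=3 [8,18) fires=3
i=6 t=23 v=6: → [20,30),[16,26); WM=21
i=7 t=29 v=2: → [28,38),[24,34),[20,30); WM=29; [12,22) fires=3 [16,26) fires=1
i=8 t=25 v=8: DROP (t<29-0); WM=29
i=9 t=18 v=9: DROP (t<29-0); WM=29
i=10 t=1 v=4: DROP (t<29-0); WM=29
i=11 t=29 v=2: → [28,38),[24,34),[20,30); WM=29
i=12 t=25 v=2: DROP (t<29-0); WM=29
i=13 t=19 v=4: DROP (t<29-0); WM=29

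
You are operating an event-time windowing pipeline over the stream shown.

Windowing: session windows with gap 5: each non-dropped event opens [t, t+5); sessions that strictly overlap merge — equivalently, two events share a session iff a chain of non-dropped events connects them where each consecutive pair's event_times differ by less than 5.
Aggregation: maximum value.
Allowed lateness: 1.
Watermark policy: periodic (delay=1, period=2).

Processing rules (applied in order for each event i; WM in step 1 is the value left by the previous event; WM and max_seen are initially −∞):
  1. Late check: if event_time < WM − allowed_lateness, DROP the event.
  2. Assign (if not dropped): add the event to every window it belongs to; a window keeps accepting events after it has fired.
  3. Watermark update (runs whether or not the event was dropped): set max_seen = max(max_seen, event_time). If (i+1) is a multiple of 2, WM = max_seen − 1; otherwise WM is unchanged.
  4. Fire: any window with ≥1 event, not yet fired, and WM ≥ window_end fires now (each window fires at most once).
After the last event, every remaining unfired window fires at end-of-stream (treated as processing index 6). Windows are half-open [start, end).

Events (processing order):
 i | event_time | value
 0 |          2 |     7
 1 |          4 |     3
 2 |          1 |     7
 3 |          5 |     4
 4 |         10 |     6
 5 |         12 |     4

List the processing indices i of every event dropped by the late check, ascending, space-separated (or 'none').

2

i=0 t=2 v=7: → [2,7); WM=−∞
i=1 t=4 v=3: → [2,9); WM=3
i=2 t=1 v=7: DROP (t<3-1); WM=3
i=3 t=5 v=4: → [2,10); WM=4
i=4 t=10 v=6: → [10,15); WM=4
i=5 t=12 v=4: → [10,17); WM=11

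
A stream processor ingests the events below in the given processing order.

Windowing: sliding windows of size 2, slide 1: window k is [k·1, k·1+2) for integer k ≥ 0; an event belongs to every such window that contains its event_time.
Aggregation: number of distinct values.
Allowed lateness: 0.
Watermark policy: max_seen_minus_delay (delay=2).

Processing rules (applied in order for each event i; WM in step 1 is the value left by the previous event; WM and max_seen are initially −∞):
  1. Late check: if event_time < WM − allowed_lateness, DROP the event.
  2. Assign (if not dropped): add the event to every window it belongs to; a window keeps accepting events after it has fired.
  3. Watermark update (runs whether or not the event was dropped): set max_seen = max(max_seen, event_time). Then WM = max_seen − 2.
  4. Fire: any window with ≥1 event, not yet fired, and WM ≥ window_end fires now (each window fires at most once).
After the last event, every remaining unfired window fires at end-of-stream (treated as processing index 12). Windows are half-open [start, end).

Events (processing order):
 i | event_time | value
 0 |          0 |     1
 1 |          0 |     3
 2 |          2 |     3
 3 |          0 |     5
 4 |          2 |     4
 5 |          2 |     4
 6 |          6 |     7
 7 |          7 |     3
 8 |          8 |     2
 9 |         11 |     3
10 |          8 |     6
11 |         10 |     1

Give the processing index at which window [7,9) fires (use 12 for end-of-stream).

9

i=0 t=0 v=1: → [0,2); WM=-2
i=1 t=0 v=3: → [0,2); WM=-2
i=2 t=2 v=3: → [2,4),[1,3); WM=0
i=3 t=0 v=5: → [0,2); WM=0
i=4 t=2 v=4: → [2,4),[1,3); WM=0
i=5 t=2 v=4: → [2,4),[1,3); WM=0
i=6 t=6 v=7: → [6,8),[5,7); WM=4; [0,2) fires=3 [1,3) fires=2 [2,4) fires=2
i=7 t=7 v=3: → [7,9),[6,8); WM=5
i=8 t=8 v=2: → [8,10),[7,9); WM=6
i=9 t=11 v=3: → [11,13),[10,12); WM=9; [5,7) fires=1 [6,8) fires=2 [7,9) fires=2
i=10 t=8 v=6: DROP (t<9-0); WM=9
i=11 t=10 v=1: → [10,12),[9,11); WM=9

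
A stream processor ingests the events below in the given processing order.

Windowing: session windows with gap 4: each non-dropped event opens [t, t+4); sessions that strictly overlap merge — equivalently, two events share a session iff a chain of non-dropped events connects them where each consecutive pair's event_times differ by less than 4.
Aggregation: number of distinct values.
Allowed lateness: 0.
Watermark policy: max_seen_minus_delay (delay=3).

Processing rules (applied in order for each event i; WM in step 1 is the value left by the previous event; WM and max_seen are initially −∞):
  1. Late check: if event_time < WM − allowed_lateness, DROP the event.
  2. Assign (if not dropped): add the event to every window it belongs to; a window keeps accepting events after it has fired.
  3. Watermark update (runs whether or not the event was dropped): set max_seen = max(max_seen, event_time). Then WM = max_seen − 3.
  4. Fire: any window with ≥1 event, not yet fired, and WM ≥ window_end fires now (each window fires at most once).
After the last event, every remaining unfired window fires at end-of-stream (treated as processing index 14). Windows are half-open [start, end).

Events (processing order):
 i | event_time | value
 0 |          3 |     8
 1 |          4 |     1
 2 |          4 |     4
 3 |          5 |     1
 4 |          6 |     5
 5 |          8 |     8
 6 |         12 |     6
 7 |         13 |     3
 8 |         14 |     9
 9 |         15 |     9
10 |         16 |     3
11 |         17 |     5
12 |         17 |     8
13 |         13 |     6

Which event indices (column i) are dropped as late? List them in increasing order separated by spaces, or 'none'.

i=0 t=3 v=8: → [3,7); WM=0
i=1 t=4 v=1: → [3,8); WM=1
i=2 t=4 v=4: → [3,8); WM=1
i=3 t=5 v=1: → [3,9); WM=2
i=4 t=6 v=5: → [3,10); WM=3
i=5 t=8 v=8: → [3,12); WM=5
i=6 t=12 v=6: → [12,16); WM=9
i=7 t=13 v=3: → [12,17); WM=10
i=8 t=14 v=9: → [12,18); WM=11
i=9 t=15 v=9: → [12,19); WM=12
i=10 t=16 v=3: → [12,20); WM=13
i=11 t=17 v=5: → [12,21); WM=14
i=12 t=17 v=8: → [12,21); WM=14
i=13 t=13 v=6: DROP (t<14-0); WM=14

13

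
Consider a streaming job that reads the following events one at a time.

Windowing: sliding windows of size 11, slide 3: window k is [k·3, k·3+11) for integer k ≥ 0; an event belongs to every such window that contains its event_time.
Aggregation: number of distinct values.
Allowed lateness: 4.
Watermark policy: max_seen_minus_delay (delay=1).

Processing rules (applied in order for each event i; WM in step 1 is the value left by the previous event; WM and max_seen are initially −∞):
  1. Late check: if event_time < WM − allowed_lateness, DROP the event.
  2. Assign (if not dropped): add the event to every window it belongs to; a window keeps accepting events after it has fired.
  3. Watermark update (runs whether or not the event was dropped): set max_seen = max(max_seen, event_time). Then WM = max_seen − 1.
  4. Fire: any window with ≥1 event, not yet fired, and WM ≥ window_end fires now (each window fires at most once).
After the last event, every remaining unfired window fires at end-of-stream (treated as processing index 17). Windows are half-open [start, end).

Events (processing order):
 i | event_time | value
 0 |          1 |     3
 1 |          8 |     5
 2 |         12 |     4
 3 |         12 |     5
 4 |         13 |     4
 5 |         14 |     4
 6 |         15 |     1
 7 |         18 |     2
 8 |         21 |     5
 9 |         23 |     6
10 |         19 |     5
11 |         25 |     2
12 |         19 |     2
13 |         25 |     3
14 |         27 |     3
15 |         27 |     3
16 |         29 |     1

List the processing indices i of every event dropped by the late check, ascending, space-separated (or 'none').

i=0 t=1 v=3: → [0,11); WM=0
i=1 t=8 v=5: → [6,17),[3,14),[0,11); WM=7
i=2 t=12 v=4: → [12,23),[9,20),[6,17),[3,14); WM=11; [0,11) fires=2
i=3 t=12 v=5: → [12,23),[9,20),[6,17),[3,14); WM=11
i=4 t=13 v=4: → [12,23),[9,20),[6,17),[3,14); WM=12
i=5 t=14 v=4: → [12,23),[9,20),[6,17); WM=13
i=6 t=15 v=1: → [15,26),[12,23),[9,20),[6,17); WM=14; [3,14) fires=2
i=7 t=18 v=2: → [18,29),[15,26),[12,23),[9,20); WM=17; [6,17) fires=3
i=8 t=21 v=5: → [21,32),[18,29),[15,26),[12,23); WM=20; [9,20) fires=4
i=9 t=23 v=6: → [21,32),[18,29),[15,26); WM=22
i=10 t=19 v=5: → [18,29),[15,26),[12,23),[9,20); WM=22
i=11 t=25 v=2: → [24,35),[21,32),[18,29),[15,26); WM=24; [12,23) fires=4
i=12 t=19 v=2: DROP (t<24-4); WM=24
i=13 t=25 v=3: → [24,35),[21,32),[18,29),[15,26); WM=24
i=14 t=27 v=3: → [27,38),[24,35),[21,32),[18,29); WM=26; [15,26) fires=5
i=15 t=27 v=3: → [27,38),[24,35),[21,32),[18,29); WM=26
i=16 t=29 v=1: → [27,38),[24,35),[21,32); WM=28

12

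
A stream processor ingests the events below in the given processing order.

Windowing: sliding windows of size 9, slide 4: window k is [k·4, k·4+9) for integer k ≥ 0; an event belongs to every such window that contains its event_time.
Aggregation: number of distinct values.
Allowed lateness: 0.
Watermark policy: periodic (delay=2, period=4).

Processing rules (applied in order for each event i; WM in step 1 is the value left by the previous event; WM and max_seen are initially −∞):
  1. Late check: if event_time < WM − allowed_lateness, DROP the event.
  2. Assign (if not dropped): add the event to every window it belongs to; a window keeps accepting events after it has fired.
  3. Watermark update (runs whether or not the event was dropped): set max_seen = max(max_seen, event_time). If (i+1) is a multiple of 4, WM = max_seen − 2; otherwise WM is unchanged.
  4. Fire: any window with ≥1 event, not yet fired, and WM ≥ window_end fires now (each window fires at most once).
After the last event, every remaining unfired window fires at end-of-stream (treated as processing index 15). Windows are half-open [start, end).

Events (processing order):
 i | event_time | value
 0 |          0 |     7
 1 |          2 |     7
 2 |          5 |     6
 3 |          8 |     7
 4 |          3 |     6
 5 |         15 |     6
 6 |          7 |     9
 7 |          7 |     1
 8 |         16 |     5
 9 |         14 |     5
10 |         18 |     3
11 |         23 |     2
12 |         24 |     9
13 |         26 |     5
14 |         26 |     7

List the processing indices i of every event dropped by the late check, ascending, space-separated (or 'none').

4

i=0 t=0 v=7: → [0,9); WM=−∞
i=1 t=2 v=7: → [0,9); WM=−∞
i=2 t=5 v=6: → [4,13),[0,9); WM=−∞
i=3 t=8 v=7: → [8,17),[4,13),[0,9); WM=6
i=4 t=3 v=6: DROP (t<6-0); WM=6
i=5 t=15 v=6: → [12,21),[8,17); WM=6
i=6 t=7 v=9: → [4,13),[0,9); WM=6
i=7 t=7 v=1: → [4,13),[0,9); WM=13; [0,9) fires=4 [4,13) fires=4
i=8 t=16 v=5: → [16,25),[12,21),[8,17); WM=13
i=9 t=14 v=5: → [12,21),[8,17); WM=13
i=10 t=18 v=3: → [16,25),[12,21); WM=13
i=11 t=23 v=2: → [20,29),[16,25); WM=21; [8,17) fires=3 [12,21) fires=3
i=12 t=24 v=9: → [24,33),[20,29),[16,25); WM=21
i=13 t=26 v=5: → [24,33),[20,29); WM=21
i=14 t=26 v=7: → [24,33),[20,29); WM=21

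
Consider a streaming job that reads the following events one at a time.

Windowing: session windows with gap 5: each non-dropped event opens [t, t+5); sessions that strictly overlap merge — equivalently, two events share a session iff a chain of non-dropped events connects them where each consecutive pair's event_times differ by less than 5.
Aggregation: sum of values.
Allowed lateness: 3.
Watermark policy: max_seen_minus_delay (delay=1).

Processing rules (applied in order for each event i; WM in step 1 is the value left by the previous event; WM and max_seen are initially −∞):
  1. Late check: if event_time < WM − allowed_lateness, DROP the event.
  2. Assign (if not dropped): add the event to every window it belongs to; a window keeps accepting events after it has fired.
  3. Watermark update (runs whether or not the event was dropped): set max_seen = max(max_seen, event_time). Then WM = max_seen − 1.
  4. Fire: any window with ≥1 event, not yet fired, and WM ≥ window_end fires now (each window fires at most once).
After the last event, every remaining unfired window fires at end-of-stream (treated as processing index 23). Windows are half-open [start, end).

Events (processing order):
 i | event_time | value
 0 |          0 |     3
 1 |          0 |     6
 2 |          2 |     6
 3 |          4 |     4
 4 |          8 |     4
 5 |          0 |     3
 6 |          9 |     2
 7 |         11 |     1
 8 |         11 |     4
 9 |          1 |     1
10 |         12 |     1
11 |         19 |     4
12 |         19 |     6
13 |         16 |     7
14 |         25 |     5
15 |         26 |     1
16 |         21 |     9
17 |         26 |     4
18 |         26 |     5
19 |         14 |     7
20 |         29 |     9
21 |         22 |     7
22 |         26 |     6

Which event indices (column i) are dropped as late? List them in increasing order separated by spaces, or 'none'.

5 9 16 19 21

i=0 t=0 v=3: → [0,5); WM=-1
i=1 t=0 v=6: → [0,5); WM=-1
i=2 t=2 v=6: → [0,7); WM=1
i=3 t=4 v=4: → [0,9); WM=3
i=4 t=8 v=4: → [0,13); WM=7
i=5 t=0 v=3: DROP (t<7-3); WM=7
i=6 t=9 v=2: → [0,14); WM=8
i=7 t=11 v=1: → [0,16); WM=10
i=8 t=11 v=4: → [0,16); WM=10
i=9 t=1 v=1: DROP (t<10-3); WM=10
i=10 t=12 v=1: → [0,17); WM=11
i=11 t=19 v=4: → [19,24); WM=18
i=12 t=19 v=6: → [19,24); WM=18
i=13 t=16 v=7: → [0,24); WM=18
i=14 t=25 v=5: → [25,30); WM=24
i=15 t=26 v=1: → [25,31); WM=25
i=16 t=21 v=9: DROP (t<25-3); WM=25
i=17 t=26 v=4: → [25,31); WM=25
i=18 t=26 v=5: → [25,31); WM=25
i=19 t=14 v=7: DROP (t<25-3); WM=25
i=20 t=29 v=9: → [25,34); WM=28
i=21 t=22 v=7: DROP (t<28-3); WM=28
i=22 t=26 v=6: → [25,34); WM=28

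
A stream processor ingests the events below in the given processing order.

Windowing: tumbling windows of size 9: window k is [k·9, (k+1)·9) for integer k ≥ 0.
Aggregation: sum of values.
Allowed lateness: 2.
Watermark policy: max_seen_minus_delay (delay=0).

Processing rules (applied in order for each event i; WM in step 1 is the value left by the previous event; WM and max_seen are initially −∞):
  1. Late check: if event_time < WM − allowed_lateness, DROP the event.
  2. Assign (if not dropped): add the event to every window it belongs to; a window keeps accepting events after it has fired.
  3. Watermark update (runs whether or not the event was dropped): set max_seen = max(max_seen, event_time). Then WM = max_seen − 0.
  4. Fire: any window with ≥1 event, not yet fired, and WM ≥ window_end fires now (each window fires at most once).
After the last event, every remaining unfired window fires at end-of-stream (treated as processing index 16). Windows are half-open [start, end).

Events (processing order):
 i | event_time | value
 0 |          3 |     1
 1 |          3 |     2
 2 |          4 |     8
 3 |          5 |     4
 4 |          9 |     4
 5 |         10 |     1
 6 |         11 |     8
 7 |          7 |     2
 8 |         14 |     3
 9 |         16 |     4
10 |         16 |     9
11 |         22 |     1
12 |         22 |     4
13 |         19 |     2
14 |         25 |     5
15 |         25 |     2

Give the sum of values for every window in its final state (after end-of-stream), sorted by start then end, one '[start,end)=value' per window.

[0,9)=15 [9,18)=29 [18,27)=12

i=0 t=3 v=1: → [0,9); WM=3
i=1 t=3 v=2: → [0,9); WM=3
i=2 t=4 v=8: → [0,9); WM=4
i=3 t=5 v=4: → [0,9); WM=5
i=4 t=9 v=4: → [9,18); WM=9; [0,9) fires=15
i=5 t=10 v=1: → [9,18); WM=10
i=6 t=11 v=8: → [9,18); WM=11
i=7 t=7 v=2: DROP (t<11-2); WM=11
i=8 t=14 v=3: → [9,18); WM=14
i=9 t=16 v=4: → [9,18); WM=16
i=10 t=16 v=9: → [9,18); WM=16
i=11 t=22 v=1: → [18,27); WM=22; [9,18) fires=29
i=12 t=22 v=4: → [18,27); WM=22
i=13 t=19 v=2: DROP (t<22-2); WM=22
i=14 t=25 v=5: → [18,27); WM=25
i=15 t=25 v=2: → [18,27); WM=25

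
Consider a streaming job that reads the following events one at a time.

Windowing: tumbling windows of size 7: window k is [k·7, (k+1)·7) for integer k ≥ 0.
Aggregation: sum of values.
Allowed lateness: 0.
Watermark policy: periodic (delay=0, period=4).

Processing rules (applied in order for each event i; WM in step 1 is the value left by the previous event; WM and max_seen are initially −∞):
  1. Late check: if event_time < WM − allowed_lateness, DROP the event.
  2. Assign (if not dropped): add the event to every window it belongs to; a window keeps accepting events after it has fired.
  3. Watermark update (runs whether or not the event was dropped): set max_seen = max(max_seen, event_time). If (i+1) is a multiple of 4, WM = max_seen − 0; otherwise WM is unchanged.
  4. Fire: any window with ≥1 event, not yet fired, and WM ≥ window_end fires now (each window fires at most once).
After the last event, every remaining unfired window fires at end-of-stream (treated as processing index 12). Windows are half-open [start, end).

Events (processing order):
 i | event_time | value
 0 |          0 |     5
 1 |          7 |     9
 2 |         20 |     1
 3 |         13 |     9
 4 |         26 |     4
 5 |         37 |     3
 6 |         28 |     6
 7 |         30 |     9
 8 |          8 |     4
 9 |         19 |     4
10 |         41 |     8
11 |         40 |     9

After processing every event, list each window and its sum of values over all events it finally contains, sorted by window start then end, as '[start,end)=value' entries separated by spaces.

i=0 t=0 v=5: → [0,7); WM=−∞
i=1 t=7 v=9: → [7,14); WM=−∞
i=2 t=20 v=1: → [14,21); WM=−∞
i=3 t=13 v=9: → [7,14); WM=20; [0,7) fires=5 [7,14) fires=18
i=4 t=26 v=4: → [21,28); WM=20
i=5 t=37 v=3: → [35,42); WM=20
i=6 t=28 v=6: → [28,35); WM=20
i=7 t=30 v=9: → [28,35); WM=37; [14,21) fires=1 [21,28) fires=4 [28,35) fires=15
i=8 t=8 v=4: DROP (t<37-0); WM=37
i=9 t=19 v=4: DROP (t<37-0); WM=37
i=10 t=41 v=8: → [35,42); WM=37
i=11 t=40 v=9: → [35,42); WM=41

[0,7)=5 [7,14)=18 [14,21)=1 [21,28)=4 [28,35)=15 [35,42)=20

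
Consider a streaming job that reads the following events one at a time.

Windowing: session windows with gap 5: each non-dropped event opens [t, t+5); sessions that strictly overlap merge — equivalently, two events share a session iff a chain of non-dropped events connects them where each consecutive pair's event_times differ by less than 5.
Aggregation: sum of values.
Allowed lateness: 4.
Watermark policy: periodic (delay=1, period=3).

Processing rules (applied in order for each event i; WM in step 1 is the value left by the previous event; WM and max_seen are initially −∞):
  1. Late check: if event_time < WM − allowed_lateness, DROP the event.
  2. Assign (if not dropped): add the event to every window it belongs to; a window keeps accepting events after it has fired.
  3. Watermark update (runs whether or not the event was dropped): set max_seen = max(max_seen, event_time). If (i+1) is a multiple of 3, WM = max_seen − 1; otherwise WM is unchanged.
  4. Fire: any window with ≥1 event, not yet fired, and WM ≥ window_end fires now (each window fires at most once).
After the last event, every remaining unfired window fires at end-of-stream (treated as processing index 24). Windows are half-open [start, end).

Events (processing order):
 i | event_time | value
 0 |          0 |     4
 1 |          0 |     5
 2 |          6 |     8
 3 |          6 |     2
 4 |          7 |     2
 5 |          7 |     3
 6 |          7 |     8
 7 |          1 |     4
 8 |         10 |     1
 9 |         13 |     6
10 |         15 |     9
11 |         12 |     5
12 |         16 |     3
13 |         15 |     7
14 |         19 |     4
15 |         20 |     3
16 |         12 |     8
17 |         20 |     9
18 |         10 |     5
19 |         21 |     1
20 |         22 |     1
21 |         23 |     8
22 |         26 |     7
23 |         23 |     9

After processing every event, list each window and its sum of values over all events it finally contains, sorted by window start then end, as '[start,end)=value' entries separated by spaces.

i=0 t=0 v=4: → [0,5); WM=−∞
i=1 t=0 v=5: → [0,5); WM=−∞
i=2 t=6 v=8: → [6,11); WM=5
i=3 t=6 v=2: → [6,11); WM=5
i=4 t=7 v=2: → [6,12); WM=5
i=5 t=7 v=3: → [6,12); WM=6
i=6 t=7 v=8: → [6,12); WM=6
i=7 t=1 v=4: DROP (t<6-4); WM=6
i=8 t=10 v=1: → [6,15); WM=9
i=9 t=13 v=6: → [6,18); WM=9
i=10 t=15 v=9: → [6,20); WM=9
i=11 t=12 v=5: → [6,20); WM=14
i=12 t=16 v=3: → [6,21); WM=14
i=13 t=15 v=7: → [6,21); WM=14
i=14 t=19 v=4: → [6,24); WM=18
i=15 t=20 v=3: → [6,25); WM=18
i=16 t=12 v=8: DROP (t<18-4); WM=18
i=17 t=20 v=9: → [6,25); WM=19
i=18 t=10 v=5: DROP (t<19-4); WM=19
i=19 t=21 v=1: → [6,26); WM=19
i=20 t=22 v=1: → [6,27); WM=21
i=21 t=23 v=8: → [6,28); WM=21
i=22 t=26 v=7: → [6,31); WM=21
i=23 t=23 v=9: → [6,31); WM=25

[0,5)=9 [6,31)=96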